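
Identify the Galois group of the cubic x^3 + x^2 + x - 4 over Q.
Gal(K/Q) = S_3 (symmetric group of order 6)

Compute the discriminant of x^3 + (1)*x^2 + (1)*x + (-4): Δ = -491. Since Δ is not a rational square, the Galois group is not contained in A_3; it must be the full S_3 (irreducibility of the cubic rules out anything smaller).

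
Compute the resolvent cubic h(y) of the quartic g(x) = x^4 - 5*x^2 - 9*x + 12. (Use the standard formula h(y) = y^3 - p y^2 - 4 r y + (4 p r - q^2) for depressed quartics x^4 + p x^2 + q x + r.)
h(y) = y^3 + 5*y^2 - 48*y - 321

Identify coefficients: p = -5, q = -9, r = 12.
Plug into h(y) = y^3 - p y^2 - 4 r y + (4 p r - q^2):
  h(y) = y^3 - (-5) y^2 - 4*(12) y + (4*(-5)*(12) - (-9)^2)
       = y^3 + (5) y^2 + (-48) y + (-321).
Simplifying: h(y) = y^3 + 5*y^2 - 48*y - 321.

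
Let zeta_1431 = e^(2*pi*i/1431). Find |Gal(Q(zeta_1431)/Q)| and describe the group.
|Gal(Q(zeta_1431)/Q)| = phi(1431) = 936; group ≅ (Z/1431Z)^* ≅ Z/18Z × Z/52Z

The n-th cyclotomic polynomial Φ_1431(x) is the minimal polynomial of zeta_1431 over Q and has degree phi(1431) = 936. So Q(zeta_1431) is a degree-936 Galois extension with Galois group (Z/1431Z)^*. By CRT, (Z/1431Z)^* ≅ (Z/27Z)^* × (Z/53Z)^*. Each prime-power unit group is (Z/27Z)^* ≅ Z/18Z; (Z/53Z)^* ≅ Z/52Z. Hence Gal(Q(zeta_1431)/Q) ≅ Z/18Z × Z/52Z.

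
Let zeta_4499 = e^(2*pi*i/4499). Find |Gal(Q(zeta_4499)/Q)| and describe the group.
|Gal(Q(zeta_4499)/Q)| = phi(4499) = 4080; group ≅ (Z/4499Z)^* ≅ Z/10Z × Z/408Z

The n-th cyclotomic polynomial Φ_4499(x) is the minimal polynomial of zeta_4499 over Q and has degree phi(4499) = 4080. So Q(zeta_4499) is a degree-4080 Galois extension with Galois group (Z/4499Z)^*. By CRT, (Z/4499Z)^* ≅ (Z/11Z)^* × (Z/409Z)^*. Each prime-power unit group is (Z/11Z)^* ≅ Z/10Z; (Z/409Z)^* ≅ Z/408Z. Hence Gal(Q(zeta_4499)/Q) ≅ Z/10Z × Z/408Z.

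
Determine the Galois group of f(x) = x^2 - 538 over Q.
Gal(K/Q) = Z/2Z (cyclic of order 2)

x^2 - 538 is irreducible over Q since 538 is not a rational square. The splitting field Q(sqrt(538)) has degree 2 over Q, and its unique nontrivial automorphism is sqrt(538) ↦ -sqrt(538). Hence Gal(Q(sqrt(538))/Q) = Z/2Z.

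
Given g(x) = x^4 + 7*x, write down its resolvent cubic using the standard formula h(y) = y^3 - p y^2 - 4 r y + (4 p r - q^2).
h(y) = y^3 - 49

Identify coefficients: p = 0, q = 7, r = 0.
Plug into h(y) = y^3 - p y^2 - 4 r y + (4 p r - q^2):
  h(y) = y^3 - (0) y^2 - 4*(0) y + (4*(0)*(0) - (7)^2)
       = y^3 + (0) y^2 + (0) y + (-49).
Simplifying: h(y) = y^3 - 49.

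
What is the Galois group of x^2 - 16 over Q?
Gal(K/Q) = trivial group (order 1)

x^2 - 16 factors as (x - 4)(x + 4) over Q, so its splitting field is Q itself and the Galois group is trivial.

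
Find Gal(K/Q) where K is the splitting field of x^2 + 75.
Gal(K/Q) = Z/2Z (cyclic of order 2)

x^2 + 75 is irreducible over Q since -75 is not a rational square. The splitting field Q(sqrt(-75)) has degree 2 over Q, and its unique nontrivial automorphism is sqrt(-75) ↦ -sqrt(-75). Hence Gal(Q(sqrt(-75))/Q) = Z/2Z.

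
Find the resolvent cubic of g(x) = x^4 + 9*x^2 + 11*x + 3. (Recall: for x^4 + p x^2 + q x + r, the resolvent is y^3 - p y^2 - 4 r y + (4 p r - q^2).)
h(y) = y^3 - 9*y^2 - 12*y - 13

Identify coefficients: p = 9, q = 11, r = 3.
Plug into h(y) = y^3 - p y^2 - 4 r y + (4 p r - q^2):
  h(y) = y^3 - (9) y^2 - 4*(3) y + (4*(9)*(3) - (11)^2)
       = y^3 + (-9) y^2 + (-12) y + (-13).
Simplifying: h(y) = y^3 - 9*y^2 - 12*y - 13.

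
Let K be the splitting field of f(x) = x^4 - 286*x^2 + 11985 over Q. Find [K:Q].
[K:Q] = 4

f factors as (x^2 - 51)(x^2 - 235); the splitting field is K = Q(sqrt(51), sqrt(235)). Since 51, 235, and 11985 are all non-squares in Q, the three subfields Q(sqrt(51)), Q(sqrt(235)), Q(sqrt(11985)) are distinct degree-2 extensions, so [K:Q] = 4 (Klein four Galois group).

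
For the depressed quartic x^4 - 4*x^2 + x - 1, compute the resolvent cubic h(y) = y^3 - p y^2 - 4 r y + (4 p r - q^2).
h(y) = y^3 + 4*y^2 + 4*y + 15

Identify coefficients: p = -4, q = 1, r = -1.
Plug into h(y) = y^3 - p y^2 - 4 r y + (4 p r - q^2):
  h(y) = y^3 - (-4) y^2 - 4*(-1) y + (4*(-4)*(-1) - (1)^2)
       = y^3 + (4) y^2 + (4) y + (15).
Simplifying: h(y) = y^3 + 4*y^2 + 4*y + 15.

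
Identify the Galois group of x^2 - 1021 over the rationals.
Gal(K/Q) = Z/2Z (cyclic of order 2)

x^2 - 1021 is irreducible over Q since 1021 is not a rational square. The splitting field Q(sqrt(1021)) has degree 2 over Q, and its unique nontrivial automorphism is sqrt(1021) ↦ -sqrt(1021). Hence Gal(Q(sqrt(1021))/Q) = Z/2Z.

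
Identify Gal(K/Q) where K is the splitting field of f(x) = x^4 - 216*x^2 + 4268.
Gal(K/Q) = V_4 (Klein four-group, Z/2Z × Z/2Z)

f factors as (x^2 - 194)(x^2 - 22), so the splitting field is K = Q(sqrt(194), sqrt(22)). The elements 194, 22, 4268 are all non-squares in Q, so sqrt(194) and sqrt(22) generate independent quadratic extensions. Thus [K:Q] = 4 and Gal(K/Q) is generated by the two order-2 automorphisms sqrt(194) ↦ -sqrt(194) and sqrt(22) ↦ -sqrt(22), giving V_4.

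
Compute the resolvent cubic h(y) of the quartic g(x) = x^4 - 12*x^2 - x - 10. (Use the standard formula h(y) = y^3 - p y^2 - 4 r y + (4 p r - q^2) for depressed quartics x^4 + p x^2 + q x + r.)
h(y) = y^3 + 12*y^2 + 40*y + 479

Identify coefficients: p = -12, q = -1, r = -10.
Plug into h(y) = y^3 - p y^2 - 4 r y + (4 p r - q^2):
  h(y) = y^3 - (-12) y^2 - 4*(-10) y + (4*(-12)*(-10) - (-1)^2)
       = y^3 + (12) y^2 + (40) y + (479).
Simplifying: h(y) = y^3 + 12*y^2 + 40*y + 479.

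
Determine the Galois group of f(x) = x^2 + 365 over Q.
Gal(K/Q) = Z/2Z (cyclic of order 2)

x^2 + 365 is irreducible over Q since -365 is not a rational square. The splitting field Q(sqrt(-365)) has degree 2 over Q, and its unique nontrivial automorphism is sqrt(-365) ↦ -sqrt(-365). Hence Gal(Q(sqrt(-365))/Q) = Z/2Z.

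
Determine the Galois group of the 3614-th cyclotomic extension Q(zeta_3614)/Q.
|Gal(Q(zeta_3614)/Q)| = phi(3614) = 1656; group ≅ (Z/3614Z)^* ≅ Z/12Z × Z/138Z

The n-th cyclotomic polynomial Φ_3614(x) is the minimal polynomial of zeta_3614 over Q and has degree phi(3614) = 1656. So Q(zeta_3614) is a degree-1656 Galois extension with Galois group (Z/3614Z)^*. By CRT, (Z/3614Z)^* ≅ (Z/2Z)^* × (Z/13Z)^* × (Z/139Z)^*. Each prime-power unit group is (Z/2Z)^* ≅ trivial group (order 1); (Z/13Z)^* ≅ Z/12Z; (Z/139Z)^* ≅ Z/138Z. Hence Gal(Q(zeta_3614)/Q) ≅ Z/12Z × Z/138Z.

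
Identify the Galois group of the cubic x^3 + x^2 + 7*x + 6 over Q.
Gal(K/Q) = S_3 (symmetric group of order 6)

Compute the discriminant of x^3 + (1)*x^2 + (7)*x + (6): Δ = -1563. Since Δ is not a rational square, the Galois group is not contained in A_3; it must be the full S_3 (irreducibility of the cubic rules out anything smaller).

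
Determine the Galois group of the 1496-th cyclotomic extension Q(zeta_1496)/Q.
|Gal(Q(zeta_1496)/Q)| = phi(1496) = 640; group ≅ (Z/1496Z)^* ≅ Z/2Z × Z/2Z × Z/10Z × Z/16Z

The n-th cyclotomic polynomial Φ_1496(x) is the minimal polynomial of zeta_1496 over Q and has degree phi(1496) = 640. So Q(zeta_1496) is a degree-640 Galois extension with Galois group (Z/1496Z)^*. By CRT, (Z/1496Z)^* ≅ (Z/8Z)^* × (Z/11Z)^* × (Z/17Z)^*. Each prime-power unit group is (Z/8Z)^* ≅ Z/2Z × Z/2Z; (Z/11Z)^* ≅ Z/10Z; (Z/17Z)^* ≅ Z/16Z. Hence Gal(Q(zeta_1496)/Q) ≅ Z/2Z × Z/2Z × Z/10Z × Z/16Z.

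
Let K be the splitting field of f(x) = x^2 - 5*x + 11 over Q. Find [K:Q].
[K:Q] = 2

The discriminant of x^2 + (-5)*x + (11) is b^2 - 4c = 25 - (44) = -19. Since -19 is not a perfect square in Q, the polynomial is irreducible over Q. Its two roots generate a degree-2 extension, so [K:Q] = 2.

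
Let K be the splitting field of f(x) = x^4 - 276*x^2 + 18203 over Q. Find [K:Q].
[K:Q] = 4

f factors as (x^2 - 109)(x^2 - 167); the splitting field is K = Q(sqrt(109), sqrt(167)). Since 109, 167, and 18203 are all non-squares in Q, the three subfields Q(sqrt(109)), Q(sqrt(167)), Q(sqrt(18203)) are distinct degree-2 extensions, so [K:Q] = 4 (Klein four Galois group).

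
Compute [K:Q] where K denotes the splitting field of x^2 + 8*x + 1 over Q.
[K:Q] = 2

The discriminant of x^2 + (8)*x + (1) is b^2 - 4c = 64 - (4) = 60. Since 60 is not a perfect square in Q, the polynomial is irreducible over Q. Its two roots generate a degree-2 extension, so [K:Q] = 2.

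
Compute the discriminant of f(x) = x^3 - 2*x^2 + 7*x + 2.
Δ = -1724

For x^3 + a x^2 + b x + c the discriminant is Δ = 18 a b c - 4 a^3 c + a^2 b^2 - 4 b^3 - 27 c^2.
Plug a = -2, b = 7, c = 2:
  18*(-2)*(7)*(2) - 4*(-2)^3*(2) + (-2)^2*(7)^2 - 4*(7)^3 - 27*(2)^2
  = -504 + (64) + 196 + (-1372) + (-108)
  = -1724.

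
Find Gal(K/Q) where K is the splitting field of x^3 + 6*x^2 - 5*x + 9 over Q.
Gal(K/Q) = S_3 (symmetric group of order 6)

Compute the discriminant of x^3 + (6)*x^2 + (-5)*x + (9): Δ = -13423. Since Δ is not a rational square, the Galois group is not contained in A_3; it must be the full S_3 (irreducibility of the cubic rules out anything smaller).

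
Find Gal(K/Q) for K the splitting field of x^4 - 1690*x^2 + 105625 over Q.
Gal(K/Q) = Z/2Z (cyclic of order 2)

f factors as (x^2 - 65)(x^2 - 1625), so the splitting field is K = Q(sqrt(65), sqrt(1625)). The squarefree part of 65 is 65 and the squarefree part of 1625 is also 65, so sqrt(65) and sqrt(1625) are both rational multiples of sqrt(65). Hence Q(sqrt(65)) = Q(sqrt(1625)) = Q(sqrt(65)), and the splitting field collapses to a single degree-2 extension with Galois group Z/2Z.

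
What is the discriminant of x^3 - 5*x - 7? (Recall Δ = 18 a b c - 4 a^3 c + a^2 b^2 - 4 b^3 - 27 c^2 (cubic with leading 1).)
Δ = -823

For x^3 + a x^2 + b x + c the discriminant is Δ = 18 a b c - 4 a^3 c + a^2 b^2 - 4 b^3 - 27 c^2.
Plug a = 0, b = -5, c = -7:
  18*(0)*(-5)*(-7) - 4*(0)^3*(-7) + (0)^2*(-5)^2 - 4*(-5)^3 - 27*(-7)^2
  = 0 + (0) + 0 + (500) + (-1323)
  = -823.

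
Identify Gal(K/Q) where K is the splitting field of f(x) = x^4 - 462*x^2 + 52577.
Gal(K/Q) = V_4 (Klein four-group, Z/2Z × Z/2Z)

f factors as (x^2 - 259)(x^2 - 203), so the splitting field is K = Q(sqrt(259), sqrt(203)). The elements 259, 203, 52577 are all non-squares in Q, so sqrt(259) and sqrt(203) generate independent quadratic extensions. Thus [K:Q] = 4 and Gal(K/Q) is generated by the two order-2 automorphisms sqrt(259) ↦ -sqrt(259) and sqrt(203) ↦ -sqrt(203), giving V_4.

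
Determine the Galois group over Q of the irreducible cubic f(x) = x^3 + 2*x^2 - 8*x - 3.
Gal(K/Q) = S_3 (symmetric group of order 6)

Compute the discriminant of x^3 + (2)*x^2 + (-8)*x + (-3): Δ = 3021. Since Δ is not a rational square, the Galois group is not contained in A_3; it must be the full S_3 (irreducibility of the cubic rules out anything smaller).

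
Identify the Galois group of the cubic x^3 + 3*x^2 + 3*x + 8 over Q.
Gal(K/Q) = S_3 (symmetric group of order 6)

Compute the discriminant of x^3 + (3)*x^2 + (3)*x + (8): Δ = -1323. Since Δ is not a rational square, the Galois group is not contained in A_3; it must be the full S_3 (irreducibility of the cubic rules out anything smaller).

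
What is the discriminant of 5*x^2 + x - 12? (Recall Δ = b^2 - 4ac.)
Δ = 241

For a quadratic a x^2 + b x + c the discriminant is Δ = b^2 - 4ac = (1)^2 - 4*(5)*(-12) = 1 - (-240) = 241.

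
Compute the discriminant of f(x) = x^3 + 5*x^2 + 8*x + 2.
Δ = -116

For x^3 + a x^2 + b x + c the discriminant is Δ = 18 a b c - 4 a^3 c + a^2 b^2 - 4 b^3 - 27 c^2.
Plug a = 5, b = 8, c = 2:
  18*(5)*(8)*(2) - 4*(5)^3*(2) + (5)^2*(8)^2 - 4*(8)^3 - 27*(2)^2
  = 1440 + (-1000) + 1600 + (-2048) + (-108)
  = -116.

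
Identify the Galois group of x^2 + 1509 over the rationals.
Gal(K/Q) = Z/2Z (cyclic of order 2)

x^2 + 1509 is irreducible over Q since -1509 is not a rational square. The splitting field Q(sqrt(-1509)) has degree 2 over Q, and its unique nontrivial automorphism is sqrt(-1509) ↦ -sqrt(-1509). Hence Gal(Q(sqrt(-1509))/Q) = Z/2Z.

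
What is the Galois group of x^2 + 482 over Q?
Gal(K/Q) = Z/2Z (cyclic of order 2)

x^2 + 482 is irreducible over Q since -482 is not a rational square. The splitting field Q(sqrt(-482)) has degree 2 over Q, and its unique nontrivial automorphism is sqrt(-482) ↦ -sqrt(-482). Hence Gal(Q(sqrt(-482))/Q) = Z/2Z.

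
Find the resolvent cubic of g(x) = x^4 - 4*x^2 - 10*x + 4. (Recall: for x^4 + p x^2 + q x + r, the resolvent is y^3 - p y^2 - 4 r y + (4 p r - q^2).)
h(y) = y^3 + 4*y^2 - 16*y - 164

Identify coefficients: p = -4, q = -10, r = 4.
Plug into h(y) = y^3 - p y^2 - 4 r y + (4 p r - q^2):
  h(y) = y^3 - (-4) y^2 - 4*(4) y + (4*(-4)*(4) - (-10)^2)
       = y^3 + (4) y^2 + (-16) y + (-164).
Simplifying: h(y) = y^3 + 4*y^2 - 16*y - 164.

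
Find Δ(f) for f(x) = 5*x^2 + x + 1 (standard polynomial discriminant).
Δ = -19

For a quadratic a x^2 + b x + c the discriminant is Δ = b^2 - 4ac = (1)^2 - 4*(5)*(1) = 1 - (20) = -19.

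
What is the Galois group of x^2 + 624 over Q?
Gal(K/Q) = Z/2Z (cyclic of order 2)

x^2 + 624 is irreducible over Q since -624 is not a rational square. The splitting field Q(sqrt(-624)) has degree 2 over Q, and its unique nontrivial automorphism is sqrt(-624) ↦ -sqrt(-624). Hence Gal(Q(sqrt(-624))/Q) = Z/2Z.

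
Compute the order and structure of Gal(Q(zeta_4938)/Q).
|Gal(Q(zeta_4938)/Q)| = phi(4938) = 1644; group ≅ (Z/4938Z)^* ≅ Z/2Z × Z/822Z

The n-th cyclotomic polynomial Φ_4938(x) is the minimal polynomial of zeta_4938 over Q and has degree phi(4938) = 1644. So Q(zeta_4938) is a degree-1644 Galois extension with Galois group (Z/4938Z)^*. By CRT, (Z/4938Z)^* ≅ (Z/2Z)^* × (Z/3Z)^* × (Z/823Z)^*. Each prime-power unit group is (Z/2Z)^* ≅ trivial group (order 1); (Z/3Z)^* ≅ Z/2Z; (Z/823Z)^* ≅ Z/822Z. Hence Gal(Q(zeta_4938)/Q) ≅ Z/2Z × Z/822Z.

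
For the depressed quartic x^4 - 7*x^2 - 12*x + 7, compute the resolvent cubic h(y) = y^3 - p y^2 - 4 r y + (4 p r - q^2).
h(y) = y^3 + 7*y^2 - 28*y - 340

Identify coefficients: p = -7, q = -12, r = 7.
Plug into h(y) = y^3 - p y^2 - 4 r y + (4 p r - q^2):
  h(y) = y^3 - (-7) y^2 - 4*(7) y + (4*(-7)*(7) - (-12)^2)
       = y^3 + (7) y^2 + (-28) y + (-340).
Simplifying: h(y) = y^3 + 7*y^2 - 28*y - 340.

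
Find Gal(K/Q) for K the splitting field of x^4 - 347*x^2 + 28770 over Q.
Gal(K/Q) = V_4 (Klein four-group, Z/2Z × Z/2Z)

f factors as (x^2 - 210)(x^2 - 137), so the splitting field is K = Q(sqrt(210), sqrt(137)). The elements 210, 137, 28770 are all non-squares in Q, so sqrt(210) and sqrt(137) generate independent quadratic extensions. Thus [K:Q] = 4 and Gal(K/Q) is generated by the two order-2 automorphisms sqrt(210) ↦ -sqrt(210) and sqrt(137) ↦ -sqrt(137), giving V_4.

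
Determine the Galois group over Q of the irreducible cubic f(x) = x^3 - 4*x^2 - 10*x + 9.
Gal(K/Q) = S_3 (symmetric group of order 6)

Compute the discriminant of x^3 + (-4)*x^2 + (-10)*x + (9): Δ = 12197. Since Δ is not a rational square, the Galois group is not contained in A_3; it must be the full S_3 (irreducibility of the cubic rules out anything smaller).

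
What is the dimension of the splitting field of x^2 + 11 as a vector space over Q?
[K:Q] = 2

The discriminant of x^2 + (0)*x + (11) is b^2 - 4c = 0 - (44) = -44. Since -44 is not a perfect square in Q, the polynomial is irreducible over Q. Its two roots generate a degree-2 extension, so [K:Q] = 2.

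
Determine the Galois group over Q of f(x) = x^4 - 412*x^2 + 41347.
Gal(K/Q) = V_4 (Klein four-group, Z/2Z × Z/2Z)

f factors as (x^2 - 239)(x^2 - 173), so the splitting field is K = Q(sqrt(239), sqrt(173)). The elements 239, 173, 41347 are all non-squares in Q, so sqrt(239) and sqrt(173) generate independent quadratic extensions. Thus [K:Q] = 4 and Gal(K/Q) is generated by the two order-2 automorphisms sqrt(239) ↦ -sqrt(239) and sqrt(173) ↦ -sqrt(173), giving V_4.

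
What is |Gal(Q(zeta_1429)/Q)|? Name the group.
|Gal(Q(zeta_1429)/Q)| = phi(1429) = 1428; group ≅ (Z/1429Z)^* ≅ Z/1428Z

The n-th cyclotomic polynomial Φ_1429(x) is the minimal polynomial of zeta_1429 over Q and has degree phi(1429) = 1428. So Q(zeta_1429) is a degree-1428 Galois extension with Galois group (Z/1429Z)^*. (Z/1429Z)^* is cyclic since 1429 is an odd prime power (or 4). Hence Gal(Q(zeta_1429)/Q) ≅ Z/1428Z.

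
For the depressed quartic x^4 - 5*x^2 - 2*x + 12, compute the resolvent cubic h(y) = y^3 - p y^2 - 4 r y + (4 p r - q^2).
h(y) = y^3 + 5*y^2 - 48*y - 244

Identify coefficients: p = -5, q = -2, r = 12.
Plug into h(y) = y^3 - p y^2 - 4 r y + (4 p r - q^2):
  h(y) = y^3 - (-5) y^2 - 4*(12) y + (4*(-5)*(12) - (-2)^2)
       = y^3 + (5) y^2 + (-48) y + (-244).
Simplifying: h(y) = y^3 + 5*y^2 - 48*y - 244.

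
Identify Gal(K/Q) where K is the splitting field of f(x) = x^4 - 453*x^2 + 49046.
Gal(K/Q) = V_4 (Klein four-group, Z/2Z × Z/2Z)

f factors as (x^2 - 179)(x^2 - 274), so the splitting field is K = Q(sqrt(179), sqrt(274)). The elements 179, 274, 49046 are all non-squares in Q, so sqrt(179) and sqrt(274) generate independent quadratic extensions. Thus [K:Q] = 4 and Gal(K/Q) is generated by the two order-2 automorphisms sqrt(179) ↦ -sqrt(179) and sqrt(274) ↦ -sqrt(274), giving V_4.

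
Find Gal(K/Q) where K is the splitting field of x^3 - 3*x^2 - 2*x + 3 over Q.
Gal(K/Q) = S_3 (symmetric group of order 6)

Compute the discriminant of x^3 + (-3)*x^2 + (-2)*x + (3): Δ = 473. Since Δ is not a rational square, the Galois group is not contained in A_3; it must be the full S_3 (irreducibility of the cubic rules out anything smaller).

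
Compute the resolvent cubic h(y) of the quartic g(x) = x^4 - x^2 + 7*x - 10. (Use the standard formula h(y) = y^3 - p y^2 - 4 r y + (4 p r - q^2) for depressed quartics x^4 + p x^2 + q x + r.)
h(y) = y^3 + y^2 + 40*y - 9

Identify coefficients: p = -1, q = 7, r = -10.
Plug into h(y) = y^3 - p y^2 - 4 r y + (4 p r - q^2):
  h(y) = y^3 - (-1) y^2 - 4*(-10) y + (4*(-1)*(-10) - (7)^2)
       = y^3 + (1) y^2 + (40) y + (-9).
Simplifying: h(y) = y^3 + y^2 + 40*y - 9.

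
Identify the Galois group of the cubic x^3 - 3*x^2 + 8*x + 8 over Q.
Gal(K/Q) = S_3 (symmetric group of order 6)

Compute the discriminant of x^3 + (-3)*x^2 + (8)*x + (8): Δ = -5792. Since Δ is not a rational square, the Galois group is not contained in A_3; it must be the full S_3 (irreducibility of the cubic rules out anything smaller).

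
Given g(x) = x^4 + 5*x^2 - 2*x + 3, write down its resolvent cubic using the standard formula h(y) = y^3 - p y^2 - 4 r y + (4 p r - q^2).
h(y) = y^3 - 5*y^2 - 12*y + 56

Identify coefficients: p = 5, q = -2, r = 3.
Plug into h(y) = y^3 - p y^2 - 4 r y + (4 p r - q^2):
  h(y) = y^3 - (5) y^2 - 4*(3) y + (4*(5)*(3) - (-2)^2)
       = y^3 + (-5) y^2 + (-12) y + (56).
Simplifying: h(y) = y^3 - 5*y^2 - 12*y + 56.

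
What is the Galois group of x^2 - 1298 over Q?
Gal(K/Q) = Z/2Z (cyclic of order 2)

x^2 - 1298 is irreducible over Q since 1298 is not a rational square. The splitting field Q(sqrt(1298)) has degree 2 over Q, and its unique nontrivial automorphism is sqrt(1298) ↦ -sqrt(1298). Hence Gal(Q(sqrt(1298))/Q) = Z/2Z.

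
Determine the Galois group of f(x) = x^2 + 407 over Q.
Gal(K/Q) = Z/2Z (cyclic of order 2)

x^2 + 407 is irreducible over Q since -407 is not a rational square. The splitting field Q(sqrt(-407)) has degree 2 over Q, and its unique nontrivial automorphism is sqrt(-407) ↦ -sqrt(-407). Hence Gal(Q(sqrt(-407))/Q) = Z/2Z.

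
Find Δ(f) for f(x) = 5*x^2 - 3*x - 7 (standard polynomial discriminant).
Δ = 149

For a quadratic a x^2 + b x + c the discriminant is Δ = b^2 - 4ac = (-3)^2 - 4*(5)*(-7) = 9 - (-140) = 149.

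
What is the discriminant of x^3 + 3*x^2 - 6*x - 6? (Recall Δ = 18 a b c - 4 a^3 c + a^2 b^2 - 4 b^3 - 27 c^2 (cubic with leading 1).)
Δ = 2808

For x^3 + a x^2 + b x + c the discriminant is Δ = 18 a b c - 4 a^3 c + a^2 b^2 - 4 b^3 - 27 c^2.
Plug a = 3, b = -6, c = -6:
  18*(3)*(-6)*(-6) - 4*(3)^3*(-6) + (3)^2*(-6)^2 - 4*(-6)^3 - 27*(-6)^2
  = 1944 + (648) + 324 + (864) + (-972)
  = 2808.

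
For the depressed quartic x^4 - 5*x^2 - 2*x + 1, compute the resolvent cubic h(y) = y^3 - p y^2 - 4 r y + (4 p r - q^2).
h(y) = y^3 + 5*y^2 - 4*y - 24

Identify coefficients: p = -5, q = -2, r = 1.
Plug into h(y) = y^3 - p y^2 - 4 r y + (4 p r - q^2):
  h(y) = y^3 - (-5) y^2 - 4*(1) y + (4*(-5)*(1) - (-2)^2)
       = y^3 + (5) y^2 + (-4) y + (-24).
Simplifying: h(y) = y^3 + 5*y^2 - 4*y - 24.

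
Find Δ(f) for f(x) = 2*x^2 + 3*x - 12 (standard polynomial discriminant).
Δ = 105

For a quadratic a x^2 + b x + c the discriminant is Δ = b^2 - 4ac = (3)^2 - 4*(2)*(-12) = 9 - (-96) = 105.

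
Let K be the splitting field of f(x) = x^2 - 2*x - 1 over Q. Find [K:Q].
[K:Q] = 2

The discriminant of x^2 + (-2)*x + (-1) is b^2 - 4c = 4 - (-4) = 8. Since 8 is not a perfect square in Q, the polynomial is irreducible over Q. Its two roots generate a degree-2 extension, so [K:Q] = 2.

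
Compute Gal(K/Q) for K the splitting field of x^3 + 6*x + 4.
Gal(K/Q) = S_3 (symmetric group of order 6)

Compute the discriminant of x^3 + (0)*x^2 + (6)*x + (4): Δ = -1296. Since Δ is not a rational square, the Galois group is not contained in A_3; it must be the full S_3 (irreducibility of the cubic rules out anything smaller).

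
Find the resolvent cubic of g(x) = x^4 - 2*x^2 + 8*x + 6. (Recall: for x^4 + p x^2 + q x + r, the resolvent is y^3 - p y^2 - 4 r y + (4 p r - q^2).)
h(y) = y^3 + 2*y^2 - 24*y - 112

Identify coefficients: p = -2, q = 8, r = 6.
Plug into h(y) = y^3 - p y^2 - 4 r y + (4 p r - q^2):
  h(y) = y^3 - (-2) y^2 - 4*(6) y + (4*(-2)*(6) - (8)^2)
       = y^3 + (2) y^2 + (-24) y + (-112).
Simplifying: h(y) = y^3 + 2*y^2 - 24*y - 112.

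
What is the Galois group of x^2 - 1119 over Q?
Gal(K/Q) = Z/2Z (cyclic of order 2)

x^2 - 1119 is irreducible over Q since 1119 is not a rational square. The splitting field Q(sqrt(1119)) has degree 2 over Q, and its unique nontrivial automorphism is sqrt(1119) ↦ -sqrt(1119). Hence Gal(Q(sqrt(1119))/Q) = Z/2Z.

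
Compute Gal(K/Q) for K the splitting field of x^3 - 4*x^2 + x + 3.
Gal(K/Q) = S_3 (symmetric group of order 6)

Compute the discriminant of x^3 + (-4)*x^2 + (1)*x + (3): Δ = 321. Since Δ is not a rational square, the Galois group is not contained in A_3; it must be the full S_3 (irreducibility of the cubic rules out anything smaller).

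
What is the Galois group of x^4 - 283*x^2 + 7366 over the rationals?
Gal(K/Q) = V_4 (Klein four-group, Z/2Z × Z/2Z)

f factors as (x^2 - 254)(x^2 - 29), so the splitting field is K = Q(sqrt(254), sqrt(29)). The elements 254, 29, 7366 are all non-squares in Q, so sqrt(254) and sqrt(29) generate independent quadratic extensions. Thus [K:Q] = 4 and Gal(K/Q) is generated by the two order-2 automorphisms sqrt(254) ↦ -sqrt(254) and sqrt(29) ↦ -sqrt(29), giving V_4.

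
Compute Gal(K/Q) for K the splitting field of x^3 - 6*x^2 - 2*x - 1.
Gal(K/Q) = S_3 (symmetric group of order 6)

Compute the discriminant of x^3 + (-6)*x^2 + (-2)*x + (-1): Δ = -931. Since Δ is not a rational square, the Galois group is not contained in A_3; it must be the full S_3 (irreducibility of the cubic rules out anything smaller).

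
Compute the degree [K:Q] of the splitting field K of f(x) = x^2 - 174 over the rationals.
[K:Q] = 2

The polynomial x^2 - 174 is irreducible over Q since 174 is not a perfect square. Its splitting field is Q(sqrt(174)), which has degree 2 over Q.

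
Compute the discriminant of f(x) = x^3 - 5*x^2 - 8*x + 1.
Δ = 4841

For x^3 + a x^2 + b x + c the discriminant is Δ = 18 a b c - 4 a^3 c + a^2 b^2 - 4 b^3 - 27 c^2.
Plug a = -5, b = -8, c = 1:
  18*(-5)*(-8)*(1) - 4*(-5)^3*(1) + (-5)^2*(-8)^2 - 4*(-8)^3 - 27*(1)^2
  = 720 + (500) + 1600 + (2048) + (-27)
  = 4841.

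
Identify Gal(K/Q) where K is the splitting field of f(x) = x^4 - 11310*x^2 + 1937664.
Gal(K/Q) = Z/2Z (cyclic of order 2)

f factors as (x^2 - 174)(x^2 - 11136), so the splitting field is K = Q(sqrt(174), sqrt(11136)). The squarefree part of 174 is 174 and the squarefree part of 11136 is also 174, so sqrt(174) and sqrt(11136) are both rational multiples of sqrt(174). Hence Q(sqrt(174)) = Q(sqrt(11136)) = Q(sqrt(174)), and the splitting field collapses to a single degree-2 extension with Galois group Z/2Z.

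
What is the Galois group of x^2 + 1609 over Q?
Gal(K/Q) = Z/2Z (cyclic of order 2)

x^2 + 1609 is irreducible over Q since -1609 is not a rational square. The splitting field Q(sqrt(-1609)) has degree 2 over Q, and its unique nontrivial automorphism is sqrt(-1609) ↦ -sqrt(-1609). Hence Gal(Q(sqrt(-1609))/Q) = Z/2Z.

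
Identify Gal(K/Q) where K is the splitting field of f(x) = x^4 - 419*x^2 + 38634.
Gal(K/Q) = V_4 (Klein four-group, Z/2Z × Z/2Z)

f factors as (x^2 - 282)(x^2 - 137), so the splitting field is K = Q(sqrt(282), sqrt(137)). The elements 282, 137, 38634 are all non-squares in Q, so sqrt(282) and sqrt(137) generate independent quadratic extensions. Thus [K:Q] = 4 and Gal(K/Q) is generated by the two order-2 automorphisms sqrt(282) ↦ -sqrt(282) and sqrt(137) ↦ -sqrt(137), giving V_4.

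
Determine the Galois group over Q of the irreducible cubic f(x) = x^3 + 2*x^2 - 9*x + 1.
Gal(K/Q) = S_3 (symmetric group of order 6)

Compute the discriminant of x^3 + (2)*x^2 + (-9)*x + (1): Δ = 2857. Since Δ is not a rational square, the Galois group is not contained in A_3; it must be the full S_3 (irreducibility of the cubic rules out anything smaller).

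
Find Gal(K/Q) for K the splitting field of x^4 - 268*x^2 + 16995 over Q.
Gal(K/Q) = V_4 (Klein four-group, Z/2Z × Z/2Z)

f factors as (x^2 - 103)(x^2 - 165), so the splitting field is K = Q(sqrt(103), sqrt(165)). The elements 103, 165, 16995 are all non-squares in Q, so sqrt(103) and sqrt(165) generate independent quadratic extensions. Thus [K:Q] = 4 and Gal(K/Q) is generated by the two order-2 automorphisms sqrt(103) ↦ -sqrt(103) and sqrt(165) ↦ -sqrt(165), giving V_4.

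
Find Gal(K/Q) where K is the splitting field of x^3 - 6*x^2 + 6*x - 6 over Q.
Gal(K/Q) = S_3 (symmetric group of order 6)

Compute the discriminant of x^3 + (-6)*x^2 + (6)*x + (-6): Δ = -1836. Since Δ is not a rational square, the Galois group is not contained in A_3; it must be the full S_3 (irreducibility of the cubic rules out anything smaller).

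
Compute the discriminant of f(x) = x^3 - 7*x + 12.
Δ = -2516

For a depressed cubic x^3 + p x + q the discriminant is Δ = -4 p^3 - 27 q^2 = -4*(-7)^3 - 27*(12)^2 = 1372 - 3888 = -2516.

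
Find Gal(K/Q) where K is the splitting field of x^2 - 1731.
Gal(K/Q) = Z/2Z (cyclic of order 2)

x^2 - 1731 is irreducible over Q since 1731 is not a rational square. The splitting field Q(sqrt(1731)) has degree 2 over Q, and its unique nontrivial automorphism is sqrt(1731) ↦ -sqrt(1731). Hence Gal(Q(sqrt(1731))/Q) = Z/2Z.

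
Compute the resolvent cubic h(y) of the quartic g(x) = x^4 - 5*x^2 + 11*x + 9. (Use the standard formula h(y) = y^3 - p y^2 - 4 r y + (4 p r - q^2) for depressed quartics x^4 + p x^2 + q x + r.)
h(y) = y^3 + 5*y^2 - 36*y - 301

Identify coefficients: p = -5, q = 11, r = 9.
Plug into h(y) = y^3 - p y^2 - 4 r y + (4 p r - q^2):
  h(y) = y^3 - (-5) y^2 - 4*(9) y + (4*(-5)*(9) - (11)^2)
       = y^3 + (5) y^2 + (-36) y + (-301).
Simplifying: h(y) = y^3 + 5*y^2 - 36*y - 301.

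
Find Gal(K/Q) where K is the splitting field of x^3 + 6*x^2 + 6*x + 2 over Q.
Gal(K/Q) = S_3 (symmetric group of order 6)

Compute the discriminant of x^3 + (6)*x^2 + (6)*x + (2): Δ = -108. Since Δ is not a rational square, the Galois group is not contained in A_3; it must be the full S_3 (irreducibility of the cubic rules out anything smaller).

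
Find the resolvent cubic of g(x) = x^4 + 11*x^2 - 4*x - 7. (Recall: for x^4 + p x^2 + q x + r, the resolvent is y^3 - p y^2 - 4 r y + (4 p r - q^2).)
h(y) = y^3 - 11*y^2 + 28*y - 324

Identify coefficients: p = 11, q = -4, r = -7.
Plug into h(y) = y^3 - p y^2 - 4 r y + (4 p r - q^2):
  h(y) = y^3 - (11) y^2 - 4*(-7) y + (4*(11)*(-7) - (-4)^2)
       = y^3 + (-11) y^2 + (28) y + (-324).
Simplifying: h(y) = y^3 - 11*y^2 + 28*y - 324.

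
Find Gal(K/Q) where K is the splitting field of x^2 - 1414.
Gal(K/Q) = Z/2Z (cyclic of order 2)

x^2 - 1414 is irreducible over Q since 1414 is not a rational square. The splitting field Q(sqrt(1414)) has degree 2 over Q, and its unique nontrivial automorphism is sqrt(1414) ↦ -sqrt(1414). Hence Gal(Q(sqrt(1414))/Q) = Z/2Z.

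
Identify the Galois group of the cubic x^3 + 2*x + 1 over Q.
Gal(K/Q) = S_3 (symmetric group of order 6)

Compute the discriminant of x^3 + (0)*x^2 + (2)*x + (1): Δ = -59. Since Δ is not a rational square, the Galois group is not contained in A_3; it must be the full S_3 (irreducibility of the cubic rules out anything smaller).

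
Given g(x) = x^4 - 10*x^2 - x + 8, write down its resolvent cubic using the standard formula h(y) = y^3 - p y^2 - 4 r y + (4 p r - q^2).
h(y) = y^3 + 10*y^2 - 32*y - 321

Identify coefficients: p = -10, q = -1, r = 8.
Plug into h(y) = y^3 - p y^2 - 4 r y + (4 p r - q^2):
  h(y) = y^3 - (-10) y^2 - 4*(8) y + (4*(-10)*(8) - (-1)^2)
       = y^3 + (10) y^2 + (-32) y + (-321).
Simplifying: h(y) = y^3 + 10*y^2 - 32*y - 321.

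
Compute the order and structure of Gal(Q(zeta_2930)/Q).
|Gal(Q(zeta_2930)/Q)| = phi(2930) = 1168; group ≅ (Z/2930Z)^* ≅ Z/4Z × Z/292Z

The n-th cyclotomic polynomial Φ_2930(x) is the minimal polynomial of zeta_2930 over Q and has degree phi(2930) = 1168. So Q(zeta_2930) is a degree-1168 Galois extension with Galois group (Z/2930Z)^*. By CRT, (Z/2930Z)^* ≅ (Z/2Z)^* × (Z/5Z)^* × (Z/293Z)^*. Each prime-power unit group is (Z/2Z)^* ≅ trivial group (order 1); (Z/5Z)^* ≅ Z/4Z; (Z/293Z)^* ≅ Z/292Z. Hence Gal(Q(zeta_2930)/Q) ≅ Z/4Z × Z/292Z.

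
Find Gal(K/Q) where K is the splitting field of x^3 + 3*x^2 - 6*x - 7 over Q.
Gal(K/Q) = S_3 (symmetric group of order 6)

Compute the discriminant of x^3 + (3)*x^2 + (-6)*x + (-7): Δ = 2889. Since Δ is not a rational square, the Galois group is not contained in A_3; it must be the full S_3 (irreducibility of the cubic rules out anything smaller).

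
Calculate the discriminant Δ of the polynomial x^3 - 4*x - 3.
Δ = 13

For a depressed cubic x^3 + p x + q the discriminant is Δ = -4 p^3 - 27 q^2 = -4*(-4)^3 - 27*(-3)^2 = 256 - 243 = 13.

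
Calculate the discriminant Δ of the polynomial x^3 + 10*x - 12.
Δ = -7888

For a depressed cubic x^3 + p x + q the discriminant is Δ = -4 p^3 - 27 q^2 = -4*(10)^3 - 27*(-12)^2 = -4000 - 3888 = -7888.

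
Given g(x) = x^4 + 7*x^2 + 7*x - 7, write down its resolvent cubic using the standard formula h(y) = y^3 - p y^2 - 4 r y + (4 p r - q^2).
h(y) = y^3 - 7*y^2 + 28*y - 245

Identify coefficients: p = 7, q = 7, r = -7.
Plug into h(y) = y^3 - p y^2 - 4 r y + (4 p r - q^2):
  h(y) = y^3 - (7) y^2 - 4*(-7) y + (4*(7)*(-7) - (7)^2)
       = y^3 + (-7) y^2 + (28) y + (-245).
Simplifying: h(y) = y^3 - 7*y^2 + 28*y - 245.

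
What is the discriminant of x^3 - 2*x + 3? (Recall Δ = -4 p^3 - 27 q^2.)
Δ = -211

For a depressed cubic x^3 + p x + q the discriminant is Δ = -4 p^3 - 27 q^2 = -4*(-2)^3 - 27*(3)^2 = 32 - 243 = -211.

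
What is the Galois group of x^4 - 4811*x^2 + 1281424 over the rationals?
Gal(K/Q) = Z/2Z (cyclic of order 2)

f factors as (x^2 - 283)(x^2 - 4528), so the splitting field is K = Q(sqrt(283), sqrt(4528)). The squarefree part of 283 is 283 and the squarefree part of 4528 is also 283, so sqrt(283) and sqrt(4528) are both rational multiples of sqrt(283). Hence Q(sqrt(283)) = Q(sqrt(4528)) = Q(sqrt(283)), and the splitting field collapses to a single degree-2 extension with Galois group Z/2Z.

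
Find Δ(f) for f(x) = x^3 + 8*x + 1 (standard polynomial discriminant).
Δ = -2075

For a depressed cubic x^3 + p x + q the discriminant is Δ = -4 p^3 - 27 q^2 = -4*(8)^3 - 27*(1)^2 = -2048 - 27 = -2075.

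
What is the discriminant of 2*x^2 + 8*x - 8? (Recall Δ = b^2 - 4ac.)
Δ = 128

For a quadratic a x^2 + b x + c the discriminant is Δ = b^2 - 4ac = (8)^2 - 4*(2)*(-8) = 64 - (-64) = 128.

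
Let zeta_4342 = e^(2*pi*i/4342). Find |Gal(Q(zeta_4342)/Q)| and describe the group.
|Gal(Q(zeta_4342)/Q)| = phi(4342) = 1992; group ≅ (Z/4342Z)^* ≅ Z/12Z × Z/166Z

The n-th cyclotomic polynomial Φ_4342(x) is the minimal polynomial of zeta_4342 over Q and has degree phi(4342) = 1992. So Q(zeta_4342) is a degree-1992 Galois extension with Galois group (Z/4342Z)^*. By CRT, (Z/4342Z)^* ≅ (Z/2Z)^* × (Z/13Z)^* × (Z/167Z)^*. Each prime-power unit group is (Z/2Z)^* ≅ trivial group (order 1); (Z/13Z)^* ≅ Z/12Z; (Z/167Z)^* ≅ Z/166Z. Hence Gal(Q(zeta_4342)/Q) ≅ Z/12Z × Z/166Z.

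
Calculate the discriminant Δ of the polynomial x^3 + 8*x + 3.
Δ = -2291

For a depressed cubic x^3 + p x + q the discriminant is Δ = -4 p^3 - 27 q^2 = -4*(8)^3 - 27*(3)^2 = -2048 - 243 = -2291.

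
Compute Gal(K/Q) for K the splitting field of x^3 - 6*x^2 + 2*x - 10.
Gal(K/Q) = S_3 (symmetric group of order 6)

Compute the discriminant of x^3 + (-6)*x^2 + (2)*x + (-10): Δ = -9068. Since Δ is not a rational square, the Galois group is not contained in A_3; it must be the full S_3 (irreducibility of the cubic rules out anything smaller).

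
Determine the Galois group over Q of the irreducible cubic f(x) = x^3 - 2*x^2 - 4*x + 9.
Gal(K/Q) = S_3 (symmetric group of order 6)

Compute the discriminant of x^3 + (-2)*x^2 + (-4)*x + (9): Δ = -283. Since Δ is not a rational square, the Galois group is not contained in A_3; it must be the full S_3 (irreducibility of the cubic rules out anything smaller).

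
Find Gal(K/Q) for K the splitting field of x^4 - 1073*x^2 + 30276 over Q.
Gal(K/Q) = Z/2Z (cyclic of order 2)

f factors as (x^2 - 1044)(x^2 - 29), so the splitting field is K = Q(sqrt(1044), sqrt(29)). The squarefree part of 1044 is 29 and the squarefree part of 29 is also 29, so sqrt(1044) and sqrt(29) are both rational multiples of sqrt(29). Hence Q(sqrt(1044)) = Q(sqrt(29)) = Q(sqrt(29)), and the splitting field collapses to a single degree-2 extension with Galois group Z/2Z.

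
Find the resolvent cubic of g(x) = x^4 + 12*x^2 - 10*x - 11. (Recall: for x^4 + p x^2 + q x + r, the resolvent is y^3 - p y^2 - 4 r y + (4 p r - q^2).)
h(y) = y^3 - 12*y^2 + 44*y - 628

Identify coefficients: p = 12, q = -10, r = -11.
Plug into h(y) = y^3 - p y^2 - 4 r y + (4 p r - q^2):
  h(y) = y^3 - (12) y^2 - 4*(-11) y + (4*(12)*(-11) - (-10)^2)
       = y^3 + (-12) y^2 + (44) y + (-628).
Simplifying: h(y) = y^3 - 12*y^2 + 44*y - 628.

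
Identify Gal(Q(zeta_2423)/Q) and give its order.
|Gal(Q(zeta_2423)/Q)| = phi(2423) = 2422; group ≅ (Z/2423Z)^* ≅ Z/2422Z

The n-th cyclotomic polynomial Φ_2423(x) is the minimal polynomial of zeta_2423 over Q and has degree phi(2423) = 2422. So Q(zeta_2423) is a degree-2422 Galois extension with Galois group (Z/2423Z)^*. (Z/2423Z)^* is cyclic since 2423 is an odd prime power (or 4). Hence Gal(Q(zeta_2423)/Q) ≅ Z/2422Z.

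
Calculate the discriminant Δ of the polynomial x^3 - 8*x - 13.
Δ = -2515

For a depressed cubic x^3 + p x + q the discriminant is Δ = -4 p^3 - 27 q^2 = -4*(-8)^3 - 27*(-13)^2 = 2048 - 4563 = -2515.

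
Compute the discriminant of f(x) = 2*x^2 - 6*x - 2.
Δ = 52

For a quadratic a x^2 + b x + c the discriminant is Δ = b^2 - 4ac = (-6)^2 - 4*(2)*(-2) = 36 - (-16) = 52.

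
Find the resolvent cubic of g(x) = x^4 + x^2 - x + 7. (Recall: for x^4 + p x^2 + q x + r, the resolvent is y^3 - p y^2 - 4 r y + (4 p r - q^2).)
h(y) = y^3 - y^2 - 28*y + 27

Identify coefficients: p = 1, q = -1, r = 7.
Plug into h(y) = y^3 - p y^2 - 4 r y + (4 p r - q^2):
  h(y) = y^3 - (1) y^2 - 4*(7) y + (4*(1)*(7) - (-1)^2)
       = y^3 + (-1) y^2 + (-28) y + (27).
Simplifying: h(y) = y^3 - y^2 - 28*y + 27.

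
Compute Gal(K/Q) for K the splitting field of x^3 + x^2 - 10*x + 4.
Gal(K/Q) = S_3 (symmetric group of order 6)

Compute the discriminant of x^3 + (1)*x^2 + (-10)*x + (4): Δ = 2932. Since Δ is not a rational square, the Galois group is not contained in A_3; it must be the full S_3 (irreducibility of the cubic rules out anything smaller).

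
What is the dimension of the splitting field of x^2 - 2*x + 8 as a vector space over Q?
[K:Q] = 2

The discriminant of x^2 + (-2)*x + (8) is b^2 - 4c = 4 - (32) = -28. Since -28 is not a perfect square in Q, the polynomial is irreducible over Q. Its two roots generate a degree-2 extension, so [K:Q] = 2.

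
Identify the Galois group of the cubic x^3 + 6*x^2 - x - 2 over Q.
Gal(K/Q) = S_3 (symmetric group of order 6)

Compute the discriminant of x^3 + (6)*x^2 + (-1)*x + (-2): Δ = 1876. Since Δ is not a rational square, the Galois group is not contained in A_3; it must be the full S_3 (irreducibility of the cubic rules out anything smaller).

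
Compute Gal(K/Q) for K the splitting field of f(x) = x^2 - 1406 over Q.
Gal(K/Q) = Z/2Z (cyclic of order 2)

x^2 - 1406 is irreducible over Q since 1406 is not a rational square. The splitting field Q(sqrt(1406)) has degree 2 over Q, and its unique nontrivial automorphism is sqrt(1406) ↦ -sqrt(1406). Hence Gal(Q(sqrt(1406))/Q) = Z/2Z.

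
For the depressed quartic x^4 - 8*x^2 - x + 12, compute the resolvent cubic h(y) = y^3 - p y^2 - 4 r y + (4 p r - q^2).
h(y) = y^3 + 8*y^2 - 48*y - 385

Identify coefficients: p = -8, q = -1, r = 12.
Plug into h(y) = y^3 - p y^2 - 4 r y + (4 p r - q^2):
  h(y) = y^3 - (-8) y^2 - 4*(12) y + (4*(-8)*(12) - (-1)^2)
       = y^3 + (8) y^2 + (-48) y + (-385).
Simplifying: h(y) = y^3 + 8*y^2 - 48*y - 385.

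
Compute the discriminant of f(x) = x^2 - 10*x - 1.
Δ = 104

For a quadratic a x^2 + b x + c the discriminant is Δ = b^2 - 4ac = (-10)^2 - 4*(1)*(-1) = 100 - (-4) = 104.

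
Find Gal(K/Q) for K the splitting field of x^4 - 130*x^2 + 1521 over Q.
Gal(K/Q) = Z/2Z (cyclic of order 2)

f factors as (x^2 - 13)(x^2 - 117), so the splitting field is K = Q(sqrt(13), sqrt(117)). The squarefree part of 13 is 13 and the squarefree part of 117 is also 13, so sqrt(13) and sqrt(117) are both rational multiples of sqrt(13). Hence Q(sqrt(13)) = Q(sqrt(117)) = Q(sqrt(13)), and the splitting field collapses to a single degree-2 extension with Galois group Z/2Z.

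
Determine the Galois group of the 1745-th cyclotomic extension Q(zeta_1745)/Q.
|Gal(Q(zeta_1745)/Q)| = phi(1745) = 1392; group ≅ (Z/1745Z)^* ≅ Z/4Z × Z/348Z

The n-th cyclotomic polynomial Φ_1745(x) is the minimal polynomial of zeta_1745 over Q and has degree phi(1745) = 1392. So Q(zeta_1745) is a degree-1392 Galois extension with Galois group (Z/1745Z)^*. By CRT, (Z/1745Z)^* ≅ (Z/5Z)^* × (Z/349Z)^*. Each prime-power unit group is (Z/5Z)^* ≅ Z/4Z; (Z/349Z)^* ≅ Z/348Z. Hence Gal(Q(zeta_1745)/Q) ≅ Z/4Z × Z/348Z.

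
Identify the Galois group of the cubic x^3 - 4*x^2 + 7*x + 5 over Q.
Gal(K/Q) = S_3 (symmetric group of order 6)

Compute the discriminant of x^3 + (-4)*x^2 + (7)*x + (5): Δ = -2503. Since Δ is not a rational square, the Galois group is not contained in A_3; it must be the full S_3 (irreducibility of the cubic rules out anything smaller).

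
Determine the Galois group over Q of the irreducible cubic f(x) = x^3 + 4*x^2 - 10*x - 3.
Gal(K/Q) = S_3 (symmetric group of order 6)

Compute the discriminant of x^3 + (4)*x^2 + (-10)*x + (-3): Δ = 8285. Since Δ is not a rational square, the Galois group is not contained in A_3; it must be the full S_3 (irreducibility of the cubic rules out anything smaller).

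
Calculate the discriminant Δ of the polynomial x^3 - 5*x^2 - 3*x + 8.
Δ = 4765

For x^3 + a x^2 + b x + c the discriminant is Δ = 18 a b c - 4 a^3 c + a^2 b^2 - 4 b^3 - 27 c^2.
Plug a = -5, b = -3, c = 8:
  18*(-5)*(-3)*(8) - 4*(-5)^3*(8) + (-5)^2*(-3)^2 - 4*(-3)^3 - 27*(8)^2
  = 2160 + (4000) + 225 + (108) + (-1728)
  = 4765.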